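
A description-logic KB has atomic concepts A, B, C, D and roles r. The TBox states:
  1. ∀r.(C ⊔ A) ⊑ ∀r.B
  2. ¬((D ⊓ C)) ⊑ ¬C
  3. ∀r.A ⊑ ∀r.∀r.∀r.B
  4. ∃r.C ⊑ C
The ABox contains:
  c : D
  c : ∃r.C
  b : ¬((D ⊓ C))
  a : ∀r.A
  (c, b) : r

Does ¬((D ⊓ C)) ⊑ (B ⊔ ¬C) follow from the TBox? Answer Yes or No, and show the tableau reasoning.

Yes

1. ¬((D ⊓ C)) ⊑ (B ⊔ ¬C)  ⇔  ((¬D ⊔ ¬C) ⊓ (¬B ⊓ C)) unsat w.r.t. T
   all branches close; clash {C, ¬C} at x₀
2. Hence ¬((D ⊓ C)) ⊑ (B ⊔ ¬C): entailed.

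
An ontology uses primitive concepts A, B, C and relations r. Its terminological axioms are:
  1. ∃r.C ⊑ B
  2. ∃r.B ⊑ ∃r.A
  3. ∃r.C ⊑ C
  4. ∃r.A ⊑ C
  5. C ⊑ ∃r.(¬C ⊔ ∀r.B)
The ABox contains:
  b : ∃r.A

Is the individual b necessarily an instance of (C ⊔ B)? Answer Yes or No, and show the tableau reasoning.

1. b : (C ⊔ B)?  L(b) = {∃r.A} ∪ {(¬C ⊓ ¬B)}
   clash {C, ¬C} at b — b ∈ (C ⊔ B)
2. Hence b : (C ⊔ B): entailed.

Yes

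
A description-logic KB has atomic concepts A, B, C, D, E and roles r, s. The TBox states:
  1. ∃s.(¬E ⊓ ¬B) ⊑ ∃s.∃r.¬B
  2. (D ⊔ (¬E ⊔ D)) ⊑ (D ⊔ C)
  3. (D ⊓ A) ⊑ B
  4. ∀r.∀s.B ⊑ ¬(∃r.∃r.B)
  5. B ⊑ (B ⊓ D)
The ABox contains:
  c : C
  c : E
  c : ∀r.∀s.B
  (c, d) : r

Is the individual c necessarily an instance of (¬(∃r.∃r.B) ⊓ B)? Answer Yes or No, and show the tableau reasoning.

No

1. c : (¬(∃r.∃r.B) ⊓ B)?  L(c) = {C, E, ∀r.∀s.B} ∪ {(∃r.∃r.B ⊔ ¬B)}
   apply at c: ∀r.∀s.B⊑¬(∃r.∃r.B)
   open: L(c) ⊇ {C, E, ¬B, ¬D, ∀r.∀r.¬B, …} — c ∉ (¬(∃r.∃r.B) ⊓ B) possible
2. Hence c : (¬(∃r.∃r.B) ⊓ B): not entailed.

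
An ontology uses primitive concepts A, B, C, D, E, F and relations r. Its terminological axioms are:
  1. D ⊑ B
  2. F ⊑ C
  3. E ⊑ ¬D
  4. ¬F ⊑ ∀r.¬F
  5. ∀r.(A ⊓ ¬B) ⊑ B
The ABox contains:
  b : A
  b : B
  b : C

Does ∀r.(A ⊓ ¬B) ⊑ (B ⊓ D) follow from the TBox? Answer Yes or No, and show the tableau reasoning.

No

1. ∀r.(A ⊓ ¬B) ⊑ (B ⊓ D)  ⇔  (∀r.(A ⊓ ¬B) ⊓ (¬B ⊔ ¬D)) unsat w.r.t. T
   apply at x₀: ∀r.(A ⊓ ¬B)⊑B
   open: L(x₀) ⊇ {B, ¬D, ¬F, ∀r.(A ⊓ ¬B), ∀r.¬F}
2. Hence ∀r.(A ⊓ ¬B) ⊑ (B ⊓ D): not entailed.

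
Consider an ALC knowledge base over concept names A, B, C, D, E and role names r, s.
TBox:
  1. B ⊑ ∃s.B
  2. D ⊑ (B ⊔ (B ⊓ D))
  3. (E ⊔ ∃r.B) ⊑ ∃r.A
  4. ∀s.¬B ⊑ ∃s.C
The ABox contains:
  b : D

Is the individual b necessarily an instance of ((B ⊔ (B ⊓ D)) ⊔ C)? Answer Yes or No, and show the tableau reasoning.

1. b : ((B ⊔ (B ⊓ D)) ⊔ C)?  L(b) = {D} ∪ {((¬B ⊓ (¬B ⊔ ¬D)) ⊓ ¬C)}
   clash {B, ¬B} at b — b ∈ ((B ⊔ (B ⊓ D)) ⊔ C)
2. Hence b : ((B ⊔ (B ⊓ D)) ⊔ C): entailed.

Yes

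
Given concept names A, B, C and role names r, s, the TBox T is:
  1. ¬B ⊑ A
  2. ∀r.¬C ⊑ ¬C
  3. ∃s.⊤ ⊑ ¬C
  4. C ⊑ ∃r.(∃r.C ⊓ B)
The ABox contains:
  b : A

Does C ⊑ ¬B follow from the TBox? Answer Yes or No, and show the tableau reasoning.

No

1. C ⊑ ¬B  ⇔  (C ⊓ B) unsat w.r.t. T
   apply at x₀: C⊑∃r.(∃r.C ⊓ B)
   open: L(x₀) ⊇ {B, C, ∀s.⊥, ∃r.(∃r.C ⊓ B), ∃r.C} (+ ∃-successors)
2. Hence C ⊑ ¬B: not entailed.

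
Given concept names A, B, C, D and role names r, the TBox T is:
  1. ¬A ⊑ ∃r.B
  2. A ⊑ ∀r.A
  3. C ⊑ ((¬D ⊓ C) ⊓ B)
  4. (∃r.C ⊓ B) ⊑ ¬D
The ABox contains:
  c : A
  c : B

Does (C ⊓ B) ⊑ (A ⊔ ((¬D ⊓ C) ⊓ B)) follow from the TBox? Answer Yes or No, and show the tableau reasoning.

Yes

1. (C ⊓ B) ⊑ (A ⊔ ((¬D ⊓ C) ⊓ B))  ⇔  ((C ⊓ B) ⊓ (¬A ⊓ ((D ⊔ ¬C) ⊔ ¬B))) unsat w.r.t. T
   all branches close; clash {B, ¬B} at x₀
2. Hence (C ⊓ B) ⊑ (A ⊔ ((¬D ⊓ C) ⊓ B)): entailed.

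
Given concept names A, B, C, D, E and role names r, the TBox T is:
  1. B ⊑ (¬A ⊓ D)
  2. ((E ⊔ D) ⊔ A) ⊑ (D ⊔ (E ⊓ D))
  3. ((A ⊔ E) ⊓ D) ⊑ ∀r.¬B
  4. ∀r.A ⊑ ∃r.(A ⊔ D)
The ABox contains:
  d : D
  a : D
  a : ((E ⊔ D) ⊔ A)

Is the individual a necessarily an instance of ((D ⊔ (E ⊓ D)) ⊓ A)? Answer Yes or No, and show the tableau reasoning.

No

1. a : ((D ⊔ (E ⊓ D)) ⊓ A)?  L(a) = {D, ((E ⊔ D) ⊔ A)} ∪ {((¬D ⊓ (¬E ⊔ ¬D)) ⊔ ¬A)}
   apply at a: ((E ⊔ D) ⊔ A)⊑(D ⊔ (E ⊓ D))
   open: L(a) ⊇ {D, ¬A, ¬B, ¬E, ∃r.¬A} (+ ∃-successors) — a ∉ ((D ⊔ (E ⊓ D)) ⊓ A) possible
2. Hence a : ((D ⊔ (E ⊓ D)) ⊓ A): not entailed.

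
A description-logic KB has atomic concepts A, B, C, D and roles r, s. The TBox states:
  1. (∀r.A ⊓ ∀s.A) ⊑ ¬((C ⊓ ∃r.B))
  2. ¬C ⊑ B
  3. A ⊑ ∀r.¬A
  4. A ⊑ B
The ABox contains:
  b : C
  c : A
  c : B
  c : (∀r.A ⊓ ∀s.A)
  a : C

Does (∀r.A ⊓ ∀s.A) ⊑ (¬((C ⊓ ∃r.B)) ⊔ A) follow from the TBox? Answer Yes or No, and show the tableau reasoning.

Yes

1. (∀r.A ⊓ ∀s.A) ⊑ (¬((C ⊓ ∃r.B)) ⊔ A)  ⇔  ((∀r.A ⊓ ∀s.A) ⊓ ((C ⊓ ∃r.B) ⊓ ¬A)) unsat w.r.t. T
   all branches close; clash {B, ¬B} at an ∃-successor
2. Hence (∀r.A ⊓ ∀s.A) ⊑ (¬((C ⊓ ∃r.B)) ⊔ A): entailed.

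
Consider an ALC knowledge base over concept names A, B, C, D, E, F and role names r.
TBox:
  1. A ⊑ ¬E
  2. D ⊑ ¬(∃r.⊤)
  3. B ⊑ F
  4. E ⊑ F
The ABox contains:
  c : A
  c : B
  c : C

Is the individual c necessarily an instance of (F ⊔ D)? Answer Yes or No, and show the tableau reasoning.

Yes

1. c : (F ⊔ D)?  L(c) = {A, B, C} ∪ {(¬F ⊓ ¬D)}
   clash {F, ¬F} at c — c ∈ (F ⊔ D)
2. Hence c : (F ⊔ D): entailed.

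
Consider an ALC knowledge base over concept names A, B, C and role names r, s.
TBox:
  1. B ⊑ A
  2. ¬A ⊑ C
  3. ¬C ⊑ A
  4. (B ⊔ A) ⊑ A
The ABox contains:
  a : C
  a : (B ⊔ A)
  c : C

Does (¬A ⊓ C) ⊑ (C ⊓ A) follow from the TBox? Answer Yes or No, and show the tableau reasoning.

No

1. (¬A ⊓ C) ⊑ (C ⊓ A)  ⇔  ((¬A ⊓ C) ⊓ (¬C ⊔ ¬A)) unsat w.r.t. T
   open: L(x₀) ⊇ {C, ¬A, ¬B}
2. Hence (¬A ⊓ C) ⊑ (C ⊓ A): not entailed.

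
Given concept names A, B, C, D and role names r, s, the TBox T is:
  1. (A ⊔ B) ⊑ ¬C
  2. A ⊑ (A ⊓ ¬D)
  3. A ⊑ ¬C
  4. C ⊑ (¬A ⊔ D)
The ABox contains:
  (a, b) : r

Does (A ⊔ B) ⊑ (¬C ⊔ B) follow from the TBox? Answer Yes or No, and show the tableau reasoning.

1. (A ⊔ B) ⊑ (¬C ⊔ B)  ⇔  ((A ⊔ B) ⊓ (C ⊓ ¬B)) unsat w.r.t. T
   all branches close; clash {B, ¬B} at x₀
2. Hence (A ⊔ B) ⊑ (¬C ⊔ B): entailed.

Yes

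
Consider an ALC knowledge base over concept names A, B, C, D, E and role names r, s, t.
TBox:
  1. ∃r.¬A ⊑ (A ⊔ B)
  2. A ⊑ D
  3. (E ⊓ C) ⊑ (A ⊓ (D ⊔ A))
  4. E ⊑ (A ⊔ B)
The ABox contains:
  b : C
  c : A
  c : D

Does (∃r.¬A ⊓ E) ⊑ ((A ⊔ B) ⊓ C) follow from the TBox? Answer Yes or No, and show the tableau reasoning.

No

1. (∃r.¬A ⊓ E) ⊑ ((A ⊔ B) ⊓ C)  ⇔  ((∃r.¬A ⊓ E) ⊓ ((¬A ⊓ ¬B) ⊔ ¬C)) unsat w.r.t. T
   apply at x₀: ∃r.¬A⊑(A ⊔ B); E⊑(A ⊔ B)
   open: L(x₀) ⊇ {B, E, ¬A, ¬C, ∃r.¬A} (+ ∃-successors)
2. Hence (∃r.¬A ⊓ E) ⊑ ((A ⊔ B) ⊓ C): not entailed.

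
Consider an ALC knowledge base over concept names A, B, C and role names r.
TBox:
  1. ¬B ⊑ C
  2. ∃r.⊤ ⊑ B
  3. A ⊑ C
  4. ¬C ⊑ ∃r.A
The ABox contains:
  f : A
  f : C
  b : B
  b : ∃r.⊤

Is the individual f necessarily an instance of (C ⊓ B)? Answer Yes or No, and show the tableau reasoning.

1. f : (C ⊓ B)?  L(f) = {A, C} ∪ {(¬C ⊔ ¬B)}
   open: L(f) ⊇ {A, C, ¬B, ∀r.⊥} — f ∉ (C ⊓ B) possible
2. Hence f : (C ⊓ B): not entailed.

No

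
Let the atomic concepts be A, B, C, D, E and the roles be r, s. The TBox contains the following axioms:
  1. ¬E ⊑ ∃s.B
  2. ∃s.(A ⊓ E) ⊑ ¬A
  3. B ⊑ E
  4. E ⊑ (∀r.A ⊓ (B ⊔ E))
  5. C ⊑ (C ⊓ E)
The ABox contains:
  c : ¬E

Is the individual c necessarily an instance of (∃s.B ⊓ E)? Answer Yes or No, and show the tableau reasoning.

No

1. c : (∃s.B ⊓ E)?  L(c) = {¬E} ∪ {(∀s.¬B ⊔ ¬E)}
   apply at c: ¬E⊑∃s.B
   open: L(c) ⊇ {¬B, ¬C, ¬E, ∀s.(¬A ⊔ ¬E), ∃s.B} (+ ∃-successors) — c ∉ (∃s.B ⊓ E) possible
2. Hence c : (∃s.B ⊓ E): not entailed.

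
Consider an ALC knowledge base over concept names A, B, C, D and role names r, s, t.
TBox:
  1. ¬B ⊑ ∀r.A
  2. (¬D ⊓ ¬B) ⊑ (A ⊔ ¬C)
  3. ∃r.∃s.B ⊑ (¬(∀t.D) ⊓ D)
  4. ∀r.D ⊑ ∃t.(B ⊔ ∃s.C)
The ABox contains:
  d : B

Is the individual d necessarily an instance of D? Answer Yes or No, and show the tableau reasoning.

1. d : D?  L(d) = {B} ∪ {¬D}
   open: L(d) ⊇ {B, ¬D, ∀r.∀s.¬B, ∃r.¬D} (+ ∃-successors) — d ∉ D possible
2. Hence d : D: not entailed.

No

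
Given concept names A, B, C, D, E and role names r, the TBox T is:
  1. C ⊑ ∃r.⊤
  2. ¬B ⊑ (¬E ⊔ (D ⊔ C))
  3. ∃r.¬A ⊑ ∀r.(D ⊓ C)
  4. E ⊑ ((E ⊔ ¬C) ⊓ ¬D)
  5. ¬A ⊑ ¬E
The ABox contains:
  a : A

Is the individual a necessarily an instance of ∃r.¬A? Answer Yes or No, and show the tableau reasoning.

1. a : ∃r.¬A?  L(a) = {A} ∪ {∀r.A}
   open: L(a) ⊇ {A, B, ¬C, ¬E, ∀r.A} — a ∉ ∃r.¬A possible
2. Hence a : ∃r.¬A: not entailed.

No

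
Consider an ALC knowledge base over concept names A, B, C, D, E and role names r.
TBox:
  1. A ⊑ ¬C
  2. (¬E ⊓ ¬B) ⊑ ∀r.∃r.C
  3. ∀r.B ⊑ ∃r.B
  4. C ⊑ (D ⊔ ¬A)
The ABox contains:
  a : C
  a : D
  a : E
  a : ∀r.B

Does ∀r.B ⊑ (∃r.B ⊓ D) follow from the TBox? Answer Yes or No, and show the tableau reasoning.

1. ∀r.B ⊑ (∃r.B ⊓ D)  ⇔  (∀r.B ⊓ (∀r.¬B ⊔ ¬D)) unsat w.r.t. T
   apply at x₀: ∀r.B⊑∃r.B
   open: L(x₀) ⊇ {E, ¬A, ¬C, ¬D, ∀r.B, …} (+ ∃-successors)
2. Hence ∀r.B ⊑ (∃r.B ⊓ D): not entailed.

No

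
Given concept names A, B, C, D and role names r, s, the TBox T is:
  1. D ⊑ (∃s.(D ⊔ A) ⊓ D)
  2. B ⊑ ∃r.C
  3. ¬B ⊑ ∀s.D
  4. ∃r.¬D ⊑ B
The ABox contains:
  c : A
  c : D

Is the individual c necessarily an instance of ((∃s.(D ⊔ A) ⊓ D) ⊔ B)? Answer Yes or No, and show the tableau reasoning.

Yes

1. c : ((∃s.(D ⊔ A) ⊓ D) ⊔ B)?  L(c) = {A, D} ∪ {((∀s.(¬D ⊓ ¬A) ⊔ ¬D) ⊓ ¬B)}
   clash {B, ¬B} at c — c ∈ ((∃s.(D ⊔ A) ⊓ D) ⊔ B)
2. Hence c : ((∃s.(D ⊔ A) ⊓ D) ⊔ B): entailed.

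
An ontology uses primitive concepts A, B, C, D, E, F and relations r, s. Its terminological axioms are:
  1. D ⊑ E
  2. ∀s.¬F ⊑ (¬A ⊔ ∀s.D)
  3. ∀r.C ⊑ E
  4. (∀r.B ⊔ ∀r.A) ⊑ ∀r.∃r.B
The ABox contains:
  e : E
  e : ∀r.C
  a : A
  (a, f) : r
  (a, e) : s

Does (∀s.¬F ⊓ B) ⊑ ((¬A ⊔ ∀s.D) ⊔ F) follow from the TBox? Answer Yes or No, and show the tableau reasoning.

1. (∀s.¬F ⊓ B) ⊑ ((¬A ⊔ ∀s.D) ⊔ F)  ⇔  ((∀s.¬F ⊓ B) ⊓ ((A ⊓ ∃s.¬D) ⊓ ¬F)) unsat w.r.t. T
   all branches close; clash {D, ¬D} at an ∃-successor
2. Hence (∀s.¬F ⊓ B) ⊑ ((¬A ⊔ ∀s.D) ⊔ F): entailed.

Yes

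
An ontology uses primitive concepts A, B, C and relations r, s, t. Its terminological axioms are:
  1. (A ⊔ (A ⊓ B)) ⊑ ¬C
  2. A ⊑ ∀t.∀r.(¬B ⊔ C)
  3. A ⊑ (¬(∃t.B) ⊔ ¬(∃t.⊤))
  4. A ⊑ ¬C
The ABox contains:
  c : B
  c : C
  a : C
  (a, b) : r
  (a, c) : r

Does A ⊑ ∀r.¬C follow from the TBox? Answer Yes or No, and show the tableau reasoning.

No

1. A ⊑ ∀r.¬C  ⇔  (A ⊓ ∃r.C) unsat w.r.t. T
   apply at x₀: A⊑∀t.∀r.(¬B ⊔ C); A⊑(¬(∃t.B) ⊔ ¬(∃t.⊤)); A⊑¬C
   open: L(x₀) ⊇ {A, ¬C, ∀t.¬B, ∀t.∀r.(¬B ⊔ C), ∃r.C} (+ ∃-successors)
2. Hence A ⊑ ∀r.¬C: not entailed.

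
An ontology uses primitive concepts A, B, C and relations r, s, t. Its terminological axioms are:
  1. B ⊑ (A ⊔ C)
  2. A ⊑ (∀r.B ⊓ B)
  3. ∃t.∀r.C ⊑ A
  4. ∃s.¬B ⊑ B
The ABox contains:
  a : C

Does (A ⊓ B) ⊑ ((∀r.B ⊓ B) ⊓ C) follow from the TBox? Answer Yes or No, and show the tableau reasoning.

1. (A ⊓ B) ⊑ ((∀r.B ⊓ B) ⊓ C)  ⇔  ((A ⊓ B) ⊓ ((∃r.¬B ⊔ ¬B) ⊔ ¬C)) unsat w.r.t. T
   apply at x₀: B⊑(A ⊔ C); A⊑(∀r.B ⊓ B)
   open: L(x₀) ⊇ {A, B, ¬C, ∀r.B}
2. Hence (A ⊓ B) ⊑ ((∀r.B ⊓ B) ⊓ C): not entailed.

No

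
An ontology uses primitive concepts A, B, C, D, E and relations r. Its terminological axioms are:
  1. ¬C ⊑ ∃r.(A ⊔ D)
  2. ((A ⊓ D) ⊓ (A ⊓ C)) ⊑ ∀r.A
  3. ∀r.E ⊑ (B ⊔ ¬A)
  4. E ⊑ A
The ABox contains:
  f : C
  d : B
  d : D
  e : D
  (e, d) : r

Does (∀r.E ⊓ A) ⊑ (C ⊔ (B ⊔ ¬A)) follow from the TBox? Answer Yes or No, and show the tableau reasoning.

Yes

1. (∀r.E ⊓ A) ⊑ (C ⊔ (B ⊔ ¬A))  ⇔  ((∀r.E ⊓ A) ⊓ (¬C ⊓ (¬B ⊓ A))) unsat w.r.t. T
   all branches close; clash {A, ¬A} at x₀
2. Hence (∀r.E ⊓ A) ⊑ (C ⊔ (B ⊔ ¬A)): entailed.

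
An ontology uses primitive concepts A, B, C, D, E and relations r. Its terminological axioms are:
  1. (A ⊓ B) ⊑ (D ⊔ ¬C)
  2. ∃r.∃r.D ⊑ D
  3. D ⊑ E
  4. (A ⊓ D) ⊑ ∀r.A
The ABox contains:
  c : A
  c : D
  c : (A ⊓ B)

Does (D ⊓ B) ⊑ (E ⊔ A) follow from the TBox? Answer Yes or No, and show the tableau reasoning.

1. (D ⊓ B) ⊑ (E ⊔ A)  ⇔  ((D ⊓ B) ⊓ (¬E ⊓ ¬A)) unsat w.r.t. T
   all branches close; clash {E, ¬E} at x₀
2. Hence (D ⊓ B) ⊑ (E ⊔ A): entailed.

Yes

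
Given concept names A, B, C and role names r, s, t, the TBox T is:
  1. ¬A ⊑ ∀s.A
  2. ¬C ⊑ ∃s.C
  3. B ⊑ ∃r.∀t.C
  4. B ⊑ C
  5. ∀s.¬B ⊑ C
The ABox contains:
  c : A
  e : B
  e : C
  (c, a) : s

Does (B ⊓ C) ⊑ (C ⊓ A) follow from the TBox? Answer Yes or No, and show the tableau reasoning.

1. (B ⊓ C) ⊑ (C ⊓ A)  ⇔  ((B ⊓ C) ⊓ (¬C ⊔ ¬A)) unsat w.r.t. T
   apply at x₀: B⊑∃r.∀t.C
   open: L(x₀) ⊇ {B, C, ¬A, ∀s.A, ∃r.∀t.C} (+ ∃-successors)
2. Hence (B ⊓ C) ⊑ (C ⊓ A): not entailed.

No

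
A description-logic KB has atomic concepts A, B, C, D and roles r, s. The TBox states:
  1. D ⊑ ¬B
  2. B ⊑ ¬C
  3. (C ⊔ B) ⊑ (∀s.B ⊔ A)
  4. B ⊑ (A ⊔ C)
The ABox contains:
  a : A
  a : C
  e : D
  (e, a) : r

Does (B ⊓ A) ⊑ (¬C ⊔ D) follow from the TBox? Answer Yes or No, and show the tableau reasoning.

1. (B ⊓ A) ⊑ (¬C ⊔ D)  ⇔  ((B ⊓ A) ⊓ (C ⊓ ¬D)) unsat w.r.t. T
   all branches close; clash {C, ¬C} at x₀
2. Hence (B ⊓ A) ⊑ (¬C ⊔ D): entailed.

Yes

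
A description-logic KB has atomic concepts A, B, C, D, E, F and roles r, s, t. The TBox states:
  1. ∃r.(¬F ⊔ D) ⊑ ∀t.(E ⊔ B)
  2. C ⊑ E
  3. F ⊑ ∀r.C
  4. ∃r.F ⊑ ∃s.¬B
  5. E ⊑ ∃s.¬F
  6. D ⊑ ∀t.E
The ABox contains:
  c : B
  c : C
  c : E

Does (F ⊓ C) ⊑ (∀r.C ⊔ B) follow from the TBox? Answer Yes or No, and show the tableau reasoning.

Yes

1. (F ⊓ C) ⊑ (∀r.C ⊔ B)  ⇔  ((F ⊓ C) ⊓ (∃r.¬C ⊓ ¬B)) unsat w.r.t. T
   all branches close; clash {C, ¬C} at an ∃-successor
2. Hence (F ⊓ C) ⊑ (∀r.C ⊔ B): entailed.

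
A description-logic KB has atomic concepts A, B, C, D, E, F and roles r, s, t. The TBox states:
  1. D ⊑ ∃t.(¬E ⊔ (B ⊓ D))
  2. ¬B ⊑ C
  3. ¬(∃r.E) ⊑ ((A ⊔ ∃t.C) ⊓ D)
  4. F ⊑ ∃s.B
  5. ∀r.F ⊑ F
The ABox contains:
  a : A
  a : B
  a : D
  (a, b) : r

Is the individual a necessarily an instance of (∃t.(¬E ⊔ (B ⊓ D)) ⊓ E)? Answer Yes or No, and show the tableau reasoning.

No

1. a : (∃t.(¬E ⊔ (B ⊓ D)) ⊓ E)?  L(a) = {A, B, D} ∪ {(∀t.(E ⊓ (¬B ⊔ ¬D)) ⊔ ¬E)}
   apply at a: D⊑∃t.(¬E ⊔ (B ⊓ D))
   open: L(a) ⊇ {A, B, D, ¬E, ¬F, …} (+ ∃-successors) — a ∉ (∃t.(¬E ⊔ (B ⊓ D)) ⊓ E) possible
2. Hence a : (∃t.(¬E ⊔ (B ⊓ D)) ⊓ E): not entailed.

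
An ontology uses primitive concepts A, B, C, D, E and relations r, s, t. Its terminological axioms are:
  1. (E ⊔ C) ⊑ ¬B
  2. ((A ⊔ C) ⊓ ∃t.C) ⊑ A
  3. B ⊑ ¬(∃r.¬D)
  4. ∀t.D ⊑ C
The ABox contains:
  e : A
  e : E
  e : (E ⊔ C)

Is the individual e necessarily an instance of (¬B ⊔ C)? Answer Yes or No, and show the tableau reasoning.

Yes

1. e : (¬B ⊔ C)?  L(e) = {A, E, (E ⊔ C)} ∪ {(B ⊓ ¬C)}
   clash {B, ¬B} at e — e ∈ (¬B ⊔ C)
2. Hence e : (¬B ⊔ C): entailed.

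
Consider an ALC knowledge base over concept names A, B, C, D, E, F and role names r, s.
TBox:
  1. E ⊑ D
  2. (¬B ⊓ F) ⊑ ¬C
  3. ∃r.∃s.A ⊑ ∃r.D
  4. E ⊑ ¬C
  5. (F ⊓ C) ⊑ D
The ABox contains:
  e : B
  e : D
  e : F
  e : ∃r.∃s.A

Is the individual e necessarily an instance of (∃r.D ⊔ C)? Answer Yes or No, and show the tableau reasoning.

1. e : (∃r.D ⊔ C)?  L(e) = {B, D, F, ∃r.∃s.A} ∪ {(∀r.¬D ⊓ ¬C)}
   clash {D, ¬D} at an ∃-successor — e ∈ (∃r.D ⊔ C)
2. Hence e : (∃r.D ⊔ C): entailed.

Yes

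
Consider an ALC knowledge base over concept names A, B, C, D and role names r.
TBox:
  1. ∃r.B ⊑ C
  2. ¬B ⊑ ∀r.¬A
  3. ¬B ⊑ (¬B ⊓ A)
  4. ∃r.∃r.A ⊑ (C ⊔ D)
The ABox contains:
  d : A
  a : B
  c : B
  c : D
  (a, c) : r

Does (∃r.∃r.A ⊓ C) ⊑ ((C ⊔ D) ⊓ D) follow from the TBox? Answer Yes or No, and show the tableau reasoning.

No

1. (∃r.∃r.A ⊓ C) ⊑ ((C ⊔ D) ⊓ D)  ⇔  ((∃r.∃r.A ⊓ C) ⊓ ((¬C ⊓ ¬D) ⊔ ¬D)) unsat w.r.t. T
   apply at x₀: ∃r.∃r.A⊑(C ⊔ D)
   open: L(x₀) ⊇ {B, C, ¬D, ∃r.∃r.A} (+ ∃-successors)
2. Hence (∃r.∃r.A ⊓ C) ⊑ ((C ⊔ D) ⊓ D): not entailed.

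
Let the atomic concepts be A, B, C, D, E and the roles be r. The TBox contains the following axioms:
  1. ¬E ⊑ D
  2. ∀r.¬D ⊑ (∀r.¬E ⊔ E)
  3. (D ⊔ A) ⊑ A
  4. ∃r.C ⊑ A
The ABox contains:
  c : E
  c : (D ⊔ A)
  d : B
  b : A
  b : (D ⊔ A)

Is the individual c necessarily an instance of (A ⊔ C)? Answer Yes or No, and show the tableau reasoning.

1. c : (A ⊔ C)?  L(c) = {E, (D ⊔ A)} ∪ {(¬A ⊓ ¬C)}
   clash {A, ¬A} at c — c ∈ (A ⊔ C)
2. Hence c : (A ⊔ C): entailed.

Yes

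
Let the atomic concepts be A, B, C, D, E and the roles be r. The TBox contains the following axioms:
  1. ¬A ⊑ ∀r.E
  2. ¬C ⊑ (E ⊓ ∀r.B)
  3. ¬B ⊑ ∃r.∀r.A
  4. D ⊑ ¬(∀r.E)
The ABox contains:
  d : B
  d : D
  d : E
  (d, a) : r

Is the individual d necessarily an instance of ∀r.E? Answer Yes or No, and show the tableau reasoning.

No

1. d : ∀r.E?  L(d) = {B, D, E} ∪ {∃r.¬E}
   open: L(d) ⊇ {A, B, C, D, E, …} (+ ∃-successors) — d ∉ ∀r.E possible
2. Hence d : ∀r.E: not entailed.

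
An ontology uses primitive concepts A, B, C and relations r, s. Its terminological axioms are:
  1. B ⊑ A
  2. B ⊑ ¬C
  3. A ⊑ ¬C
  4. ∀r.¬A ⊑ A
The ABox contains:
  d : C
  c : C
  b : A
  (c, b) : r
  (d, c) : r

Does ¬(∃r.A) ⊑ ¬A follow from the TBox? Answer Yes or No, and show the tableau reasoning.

No

1. ¬(∃r.A) ⊑ ¬A  ⇔  (∀r.¬A ⊓ A) unsat w.r.t. T
   apply at x₀: A⊑¬C
   open: L(x₀) ⊇ {A, ¬C, ∀r.¬A}
2. Hence ¬(∃r.A) ⊑ ¬A: not entailed.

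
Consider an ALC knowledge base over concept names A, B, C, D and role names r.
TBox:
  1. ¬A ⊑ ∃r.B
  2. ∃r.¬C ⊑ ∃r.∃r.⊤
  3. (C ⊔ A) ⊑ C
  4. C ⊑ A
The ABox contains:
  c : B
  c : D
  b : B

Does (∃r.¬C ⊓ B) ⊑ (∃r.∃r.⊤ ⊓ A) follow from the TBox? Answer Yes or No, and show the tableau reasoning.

No

1. (∃r.¬C ⊓ B) ⊑ (∃r.∃r.⊤ ⊓ A)  ⇔  ((∃r.¬C ⊓ B) ⊓ (∀r.∀r.⊥ ⊔ ¬A)) unsat w.r.t. T
   apply at x₀: ∃r.¬C⊑∃r.∃r.⊤
   open: L(x₀) ⊇ {B, ¬A, ¬C, ∃r.B, ∃r.¬C, …} (+ ∃-successors)
2. Hence (∃r.¬C ⊓ B) ⊑ (∃r.∃r.⊤ ⊓ A): not entailed.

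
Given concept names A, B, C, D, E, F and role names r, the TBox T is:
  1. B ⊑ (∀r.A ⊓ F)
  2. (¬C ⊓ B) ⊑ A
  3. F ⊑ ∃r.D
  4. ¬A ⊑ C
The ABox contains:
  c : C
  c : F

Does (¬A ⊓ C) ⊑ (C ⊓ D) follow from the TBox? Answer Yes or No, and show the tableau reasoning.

No

1. (¬A ⊓ C) ⊑ (C ⊓ D)  ⇔  ((¬A ⊓ C) ⊓ (¬C ⊔ ¬D)) unsat w.r.t. T
   open: L(x₀) ⊇ {C, ¬A, ¬B, ¬D, ¬F}
2. Hence (¬A ⊓ C) ⊑ (C ⊓ D): not entailed.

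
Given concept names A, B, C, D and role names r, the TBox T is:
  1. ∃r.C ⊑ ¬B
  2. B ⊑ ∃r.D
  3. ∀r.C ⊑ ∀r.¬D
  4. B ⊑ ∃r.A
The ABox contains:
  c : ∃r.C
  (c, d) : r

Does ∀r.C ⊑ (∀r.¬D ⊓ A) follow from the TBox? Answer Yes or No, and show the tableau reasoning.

1. ∀r.C ⊑ (∀r.¬D ⊓ A)  ⇔  (∀r.C ⊓ (∃r.D ⊔ ¬A)) unsat w.r.t. T
   apply at x₀: ∀r.C⊑∀r.¬D
   open: L(x₀) ⊇ {¬A, ¬B, ∀r.C, ∀r.¬D}
2. Hence ∀r.C ⊑ (∀r.¬D ⊓ A): not entailed.

No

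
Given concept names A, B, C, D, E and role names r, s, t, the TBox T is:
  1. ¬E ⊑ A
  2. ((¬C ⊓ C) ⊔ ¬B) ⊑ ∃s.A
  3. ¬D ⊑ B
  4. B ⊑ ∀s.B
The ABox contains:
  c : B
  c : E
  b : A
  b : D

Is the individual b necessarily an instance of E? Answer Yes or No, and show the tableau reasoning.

No

1. b : E?  L(b) = {A, D} ∪ {¬E}
   open: L(b) ⊇ {A, D, ¬B, ¬E, ∃s.A} (+ ∃-successors) — b ∉ E possible
2. Hence b : E: not entailed.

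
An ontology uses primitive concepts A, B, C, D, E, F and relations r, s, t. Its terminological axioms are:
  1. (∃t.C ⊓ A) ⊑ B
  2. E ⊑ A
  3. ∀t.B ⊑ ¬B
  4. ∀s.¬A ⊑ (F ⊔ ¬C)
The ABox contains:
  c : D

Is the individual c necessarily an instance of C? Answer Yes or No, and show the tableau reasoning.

No

1. c : C?  L(c) = {D} ∪ {¬C}
   open: L(c) ⊇ {D, ¬C, ¬E, ∀t.¬C, ∃s.A, …} (+ ∃-successors) — c ∉ C possible
2. Hence c : C: not entailed.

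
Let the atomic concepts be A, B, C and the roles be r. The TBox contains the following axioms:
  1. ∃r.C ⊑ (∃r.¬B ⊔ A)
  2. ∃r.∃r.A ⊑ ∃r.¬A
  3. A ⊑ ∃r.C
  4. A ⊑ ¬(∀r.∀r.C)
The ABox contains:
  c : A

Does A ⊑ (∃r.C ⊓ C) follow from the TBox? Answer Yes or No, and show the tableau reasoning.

No

1. A ⊑ (∃r.C ⊓ C)  ⇔  (A ⊓ (∀r.¬C ⊔ ¬C)) unsat w.r.t. T
   apply at x₀: A⊑∃r.C; A⊑¬(∀r.∀r.C)
   open: L(x₀) ⊇ {A, ¬C, ∀r.∀r.¬A, ∃r.C, ∃r.∃r.¬C} (+ ∃-successors)
2. Hence A ⊑ (∃r.C ⊓ C): not entailed.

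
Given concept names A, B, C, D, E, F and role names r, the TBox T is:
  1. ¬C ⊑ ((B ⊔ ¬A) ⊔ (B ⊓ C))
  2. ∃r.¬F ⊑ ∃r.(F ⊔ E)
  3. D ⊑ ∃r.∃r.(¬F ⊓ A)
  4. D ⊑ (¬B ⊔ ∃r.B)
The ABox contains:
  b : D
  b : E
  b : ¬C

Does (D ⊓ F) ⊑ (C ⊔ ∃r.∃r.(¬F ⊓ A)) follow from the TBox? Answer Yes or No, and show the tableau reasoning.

1. (D ⊓ F) ⊑ (C ⊔ ∃r.∃r.(¬F ⊓ A))  ⇔  ((D ⊓ F) ⊓ (¬C ⊓ ∀r.∀r.(F ⊔ ¬A))) unsat w.r.t. T
   all branches close; clash {C, ¬C} at x₀
2. Hence (D ⊓ F) ⊑ (C ⊔ ∃r.∃r.(¬F ⊓ A)): entailed.

Yes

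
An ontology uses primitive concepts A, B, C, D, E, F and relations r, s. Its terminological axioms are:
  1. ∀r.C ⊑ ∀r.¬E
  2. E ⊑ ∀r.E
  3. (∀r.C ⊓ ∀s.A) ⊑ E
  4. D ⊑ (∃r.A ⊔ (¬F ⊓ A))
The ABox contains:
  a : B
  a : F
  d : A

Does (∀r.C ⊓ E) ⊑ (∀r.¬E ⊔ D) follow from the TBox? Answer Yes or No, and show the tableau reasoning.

1. (∀r.C ⊓ E) ⊑ (∀r.¬E ⊔ D)  ⇔  ((∀r.C ⊓ E) ⊓ (∃r.E ⊓ ¬D)) unsat w.r.t. T
   all branches close; clash {E, ¬E} at an ∃-successor
2. Hence (∀r.C ⊓ E) ⊑ (∀r.¬E ⊔ D): entailed.

Yes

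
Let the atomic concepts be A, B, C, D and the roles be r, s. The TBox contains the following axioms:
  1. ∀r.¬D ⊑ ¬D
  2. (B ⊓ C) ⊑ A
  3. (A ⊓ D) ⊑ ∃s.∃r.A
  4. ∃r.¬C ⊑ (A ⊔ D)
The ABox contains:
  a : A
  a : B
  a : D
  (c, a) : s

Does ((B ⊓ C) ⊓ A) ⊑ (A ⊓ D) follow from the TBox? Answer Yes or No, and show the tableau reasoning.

1. ((B ⊓ C) ⊓ A) ⊑ (A ⊓ D)  ⇔  (((B ⊓ C) ⊓ A) ⊓ (¬A ⊔ ¬D)) unsat w.r.t. T
   open: L(x₀) ⊇ {A, B, C, ¬D, ∀r.C}
2. Hence ((B ⊓ C) ⊓ A) ⊑ (A ⊓ D): not entailed.

No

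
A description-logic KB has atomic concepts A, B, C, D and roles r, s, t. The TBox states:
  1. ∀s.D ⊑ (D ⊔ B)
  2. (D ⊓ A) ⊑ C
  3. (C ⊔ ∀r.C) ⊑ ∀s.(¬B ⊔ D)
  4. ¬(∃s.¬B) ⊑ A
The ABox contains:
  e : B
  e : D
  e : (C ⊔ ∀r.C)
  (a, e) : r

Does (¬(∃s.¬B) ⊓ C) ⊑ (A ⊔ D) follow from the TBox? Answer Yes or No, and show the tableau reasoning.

Yes

1. (¬(∃s.¬B) ⊓ C) ⊑ (A ⊔ D)  ⇔  ((∀s.B ⊓ C) ⊓ (¬A ⊓ ¬D)) unsat w.r.t. T
   all branches close; clash {A, ¬A} at x₀
2. Hence (¬(∃s.¬B) ⊓ C) ⊑ (A ⊔ D): entailed.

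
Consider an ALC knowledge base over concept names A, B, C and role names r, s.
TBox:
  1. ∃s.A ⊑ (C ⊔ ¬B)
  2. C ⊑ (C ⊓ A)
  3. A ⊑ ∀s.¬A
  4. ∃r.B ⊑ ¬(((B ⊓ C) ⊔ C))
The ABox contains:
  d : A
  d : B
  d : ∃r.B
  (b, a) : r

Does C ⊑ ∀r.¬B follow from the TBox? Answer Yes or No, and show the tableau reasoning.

1. C ⊑ ∀r.¬B  ⇔  (C ⊓ ∃r.B) unsat w.r.t. T
   all branches close; clash {C, ¬C} at x₀
2. Hence C ⊑ ∀r.¬B: entailed.

Yes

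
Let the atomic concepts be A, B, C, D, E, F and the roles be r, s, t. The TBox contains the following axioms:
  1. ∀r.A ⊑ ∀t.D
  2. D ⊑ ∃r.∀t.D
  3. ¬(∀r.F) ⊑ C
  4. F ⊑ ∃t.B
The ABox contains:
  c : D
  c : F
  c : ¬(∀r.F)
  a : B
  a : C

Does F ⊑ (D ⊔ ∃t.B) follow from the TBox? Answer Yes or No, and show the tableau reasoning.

Yes

1. F ⊑ (D ⊔ ∃t.B)  ⇔  (F ⊓ (¬D ⊓ ∀t.¬B)) unsat w.r.t. T
   all branches close; clash {B, ¬B} at an ∃-successor
2. Hence F ⊑ (D ⊔ ∃t.B): entailed.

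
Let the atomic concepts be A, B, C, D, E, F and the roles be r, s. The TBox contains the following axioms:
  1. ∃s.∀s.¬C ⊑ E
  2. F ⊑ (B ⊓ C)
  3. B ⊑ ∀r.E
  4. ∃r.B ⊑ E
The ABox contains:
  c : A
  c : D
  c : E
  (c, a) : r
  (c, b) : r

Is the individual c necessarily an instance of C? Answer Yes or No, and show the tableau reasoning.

No

1. c : C?  L(c) = {A, D, E} ∪ {¬C}
   open: L(c) ⊇ {A, D, E, ¬B, ¬C, …} — c ∉ C possible
2. Hence c : C: not entailed.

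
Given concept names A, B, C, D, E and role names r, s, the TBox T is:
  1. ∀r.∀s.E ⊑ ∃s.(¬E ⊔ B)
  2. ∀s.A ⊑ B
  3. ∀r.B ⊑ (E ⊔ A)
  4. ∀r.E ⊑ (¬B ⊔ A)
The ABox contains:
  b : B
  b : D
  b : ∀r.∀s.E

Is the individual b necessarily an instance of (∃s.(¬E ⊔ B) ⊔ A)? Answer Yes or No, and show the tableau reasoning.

1. b : (∃s.(¬E ⊔ B) ⊔ A)?  L(b) = {B, D, ∀r.∀s.E} ∪ {(∀s.(E ⊓ ¬B) ⊓ ¬A)}
   clash {A, ¬A} at b — b ∈ (∃s.(¬E ⊔ B) ⊔ A)
2. Hence b : (∃s.(¬E ⊔ B) ⊔ A): entailed.

Yes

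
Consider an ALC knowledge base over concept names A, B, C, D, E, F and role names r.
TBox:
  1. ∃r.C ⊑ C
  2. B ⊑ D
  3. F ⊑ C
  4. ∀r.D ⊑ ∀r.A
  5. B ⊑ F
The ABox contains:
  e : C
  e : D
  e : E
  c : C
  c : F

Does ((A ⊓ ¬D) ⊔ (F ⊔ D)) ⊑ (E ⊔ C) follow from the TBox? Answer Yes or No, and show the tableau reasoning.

No

1. ((A ⊓ ¬D) ⊔ (F ⊔ D)) ⊑ (E ⊔ C)  ⇔  (((A ⊓ ¬D) ⊔ (F ⊔ D)) ⊓ (¬E ⊓ ¬C)) unsat w.r.t. T
   open: L(x₀) ⊇ {A, ¬B, ¬C, ¬D, ¬E, …} (+ ∃-successors)
2. Hence ((A ⊓ ¬D) ⊔ (F ⊔ D)) ⊑ (E ⊔ C): not entailed.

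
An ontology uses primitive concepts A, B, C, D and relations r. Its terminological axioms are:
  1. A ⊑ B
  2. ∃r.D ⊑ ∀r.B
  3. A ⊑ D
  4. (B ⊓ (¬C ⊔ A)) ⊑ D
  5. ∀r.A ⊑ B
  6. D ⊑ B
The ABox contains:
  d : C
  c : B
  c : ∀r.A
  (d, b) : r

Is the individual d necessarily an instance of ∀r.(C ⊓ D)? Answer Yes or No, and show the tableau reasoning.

No

1. d : ∀r.(C ⊓ D)?  L(d) = {C} ∪ {∃r.(¬C ⊔ ¬D)}
   open: L(d) ⊇ {C, ¬A, ¬B, ¬D, ∀r.¬D, …} (+ ∃-successors) — d ∉ ∀r.(C ⊓ D) possible
2. Hence d : ∀r.(C ⊓ D): not entailed.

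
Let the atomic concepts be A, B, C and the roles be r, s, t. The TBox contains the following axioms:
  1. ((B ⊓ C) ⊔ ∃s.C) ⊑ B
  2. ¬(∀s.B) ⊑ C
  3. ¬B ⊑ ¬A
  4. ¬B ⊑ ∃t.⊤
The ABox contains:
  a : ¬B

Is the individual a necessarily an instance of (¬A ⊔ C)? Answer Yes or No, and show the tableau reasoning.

1. a : (¬A ⊔ C)?  L(a) = {¬B} ∪ {(A ⊓ ¬C)}
   clash {A, ¬A} at a — a ∈ (¬A ⊔ C)
2. Hence a : (¬A ⊔ C): entailed.

Yes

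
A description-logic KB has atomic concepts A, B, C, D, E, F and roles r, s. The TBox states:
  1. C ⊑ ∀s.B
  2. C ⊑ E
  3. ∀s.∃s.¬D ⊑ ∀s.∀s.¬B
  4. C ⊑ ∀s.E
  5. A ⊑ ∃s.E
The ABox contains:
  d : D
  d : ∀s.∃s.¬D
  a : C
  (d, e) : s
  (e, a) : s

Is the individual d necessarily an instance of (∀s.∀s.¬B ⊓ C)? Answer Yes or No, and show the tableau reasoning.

1. d : (∀s.∀s.¬B ⊓ C)?  L(d) = {D, ∀s.∃s.¬D} ∪ {(∃s.∃s.B ⊔ ¬C)}
   apply at d: ∀s.∃s.¬D⊑∀s.∀s.¬B
   open: L(d) ⊇ {D, ¬A, ¬C, ∀s.∀s.¬B, ∀s.∃s.¬D} — d ∉ (∀s.∀s.¬B ⊓ C) possible
2. Hence d : (∀s.∀s.¬B ⊓ C): not entailed.

No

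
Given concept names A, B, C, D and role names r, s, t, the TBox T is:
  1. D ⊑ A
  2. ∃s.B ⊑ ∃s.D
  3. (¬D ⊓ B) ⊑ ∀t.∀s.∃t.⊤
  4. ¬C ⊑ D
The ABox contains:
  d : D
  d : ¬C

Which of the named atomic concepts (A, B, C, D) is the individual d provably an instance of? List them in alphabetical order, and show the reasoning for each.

{A, D}

1. d : A?  L(d) = {D, ¬C} ∪ {¬A}
   clash {A, ¬A} at d — d ∈ A
2. d : B?  L(d) = {D, ¬C} ∪ {¬B}
   apply at d: D⊑A
   open: L(d) ⊇ {A, D, ¬B, ¬C, ∀s.¬B} — d ∉ B possible
3. d : C?  L(d) = {D, ¬C} ∪ {¬C}
   apply at d: D⊑A
   open: L(d) ⊇ {A, D, ¬C, ∀s.¬B} — d ∉ C possible
4. d : D?  L(d) = {D, ¬C} ∪ {¬D}
   clash {D, ¬D} at d — d ∈ D
5. Entailed for d: {A, D}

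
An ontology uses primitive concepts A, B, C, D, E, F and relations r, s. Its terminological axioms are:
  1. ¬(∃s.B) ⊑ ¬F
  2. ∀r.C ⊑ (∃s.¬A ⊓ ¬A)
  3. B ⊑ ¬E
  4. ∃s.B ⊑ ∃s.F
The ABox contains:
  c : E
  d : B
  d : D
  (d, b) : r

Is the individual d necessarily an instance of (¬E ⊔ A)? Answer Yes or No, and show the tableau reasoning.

Yes

1. d : (¬E ⊔ A)?  L(d) = {B, D} ∪ {(E ⊓ ¬A)}
   clash {E, ¬E} at d — d ∈ (¬E ⊔ A)
2. Hence d : (¬E ⊔ A): entailed.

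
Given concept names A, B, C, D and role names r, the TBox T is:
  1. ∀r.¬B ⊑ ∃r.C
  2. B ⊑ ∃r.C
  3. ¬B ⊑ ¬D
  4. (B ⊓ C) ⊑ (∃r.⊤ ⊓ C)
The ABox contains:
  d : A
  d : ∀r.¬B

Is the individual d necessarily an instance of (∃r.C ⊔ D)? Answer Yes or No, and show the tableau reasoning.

Yes

1. d : (∃r.C ⊔ D)?  L(d) = {A, ∀r.¬B} ∪ {(∀r.¬C ⊓ ¬D)}
   clash {C, ¬C} at an ∃-successor — d ∈ (∃r.C ⊔ D)
2. Hence d : (∃r.C ⊔ D): entailed.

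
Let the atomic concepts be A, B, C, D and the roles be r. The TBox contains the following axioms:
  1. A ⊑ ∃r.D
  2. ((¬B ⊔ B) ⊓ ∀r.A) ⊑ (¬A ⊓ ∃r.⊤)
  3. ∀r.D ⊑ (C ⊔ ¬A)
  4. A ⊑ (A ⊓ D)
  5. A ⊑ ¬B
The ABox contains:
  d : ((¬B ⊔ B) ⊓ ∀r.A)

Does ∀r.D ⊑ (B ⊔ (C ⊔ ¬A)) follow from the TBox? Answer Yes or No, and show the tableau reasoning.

Yes

1. ∀r.D ⊑ (B ⊔ (C ⊔ ¬A))  ⇔  (∀r.D ⊓ (¬B ⊓ (¬C ⊓ A))) unsat w.r.t. T
   all branches close; clash {A, ¬A} at x₀
2. Hence ∀r.D ⊑ (B ⊔ (C ⊔ ¬A)): entailed.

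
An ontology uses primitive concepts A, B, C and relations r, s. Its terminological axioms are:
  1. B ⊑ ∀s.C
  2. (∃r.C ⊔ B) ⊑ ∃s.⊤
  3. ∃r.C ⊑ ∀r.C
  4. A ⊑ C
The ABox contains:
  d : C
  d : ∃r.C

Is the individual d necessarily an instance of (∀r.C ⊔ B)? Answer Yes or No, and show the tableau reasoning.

Yes

1. d : (∀r.C ⊔ B)?  L(d) = {C, ∃r.C} ∪ {(∃r.¬C ⊓ ¬B)}
   clash {C, ¬C} at an ∃-successor — d ∈ (∀r.C ⊔ B)
2. Hence d : (∀r.C ⊔ B): entailed.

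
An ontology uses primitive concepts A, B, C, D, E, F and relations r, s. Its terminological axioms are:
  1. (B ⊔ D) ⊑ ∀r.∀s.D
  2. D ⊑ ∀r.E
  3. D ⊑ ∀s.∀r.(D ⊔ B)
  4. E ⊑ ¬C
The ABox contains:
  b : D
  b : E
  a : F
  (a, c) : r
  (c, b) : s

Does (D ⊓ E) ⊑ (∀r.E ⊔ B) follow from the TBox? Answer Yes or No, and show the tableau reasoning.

Yes

1. (D ⊓ E) ⊑ (∀r.E ⊔ B)  ⇔  ((D ⊓ E) ⊓ (∃r.¬E ⊓ ¬B)) unsat w.r.t. T
   all branches close; clash {E, ¬E} at an ∃-successor
2. Hence (D ⊓ E) ⊑ (∀r.E ⊔ B): entailed.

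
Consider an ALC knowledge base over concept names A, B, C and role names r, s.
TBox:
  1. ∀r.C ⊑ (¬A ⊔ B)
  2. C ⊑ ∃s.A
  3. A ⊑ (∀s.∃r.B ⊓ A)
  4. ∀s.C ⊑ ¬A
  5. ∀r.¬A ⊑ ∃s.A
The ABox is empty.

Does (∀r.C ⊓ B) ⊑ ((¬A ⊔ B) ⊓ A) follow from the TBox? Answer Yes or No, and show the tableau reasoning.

No

1. (∀r.C ⊓ B) ⊑ ((¬A ⊔ B) ⊓ A)  ⇔  ((∀r.C ⊓ B) ⊓ ((A ⊓ ¬B) ⊔ ¬A)) unsat w.r.t. T
   apply at x₀: ∀r.C⊑(¬A ⊔ B)
   open: L(x₀) ⊇ {B, ¬A, ¬C, ∀r.C, ∃r.A} (+ ∃-successors)
2. Hence (∀r.C ⊓ B) ⊑ ((¬A ⊔ B) ⊓ A): not entailed.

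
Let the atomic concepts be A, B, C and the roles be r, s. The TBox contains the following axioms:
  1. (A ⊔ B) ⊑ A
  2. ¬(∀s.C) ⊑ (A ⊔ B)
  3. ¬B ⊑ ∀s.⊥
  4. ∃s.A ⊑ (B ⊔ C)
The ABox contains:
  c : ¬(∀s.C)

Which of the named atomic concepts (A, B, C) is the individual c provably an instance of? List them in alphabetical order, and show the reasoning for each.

1. c : A?  L(c) = {¬(∀s.C)} ∪ {¬A}
   clash {A, ¬A} at c — c ∈ A
2. c : B?  L(c) = {¬(∀s.C)} ∪ {¬B}
   clash {B, ¬B} at c — c ∈ B
3. c : C?  L(c) = {¬(∀s.C)} ∪ {¬C}
   apply at c: ¬(∀s.C)⊑(A ⊔ B)
   open: L(c) ⊇ {A, B, ¬C, ∀s.¬A, ∃s.¬C} (+ ∃-successors) — c ∉ C possible
4. Entailed for c: {A, B}

{A, B}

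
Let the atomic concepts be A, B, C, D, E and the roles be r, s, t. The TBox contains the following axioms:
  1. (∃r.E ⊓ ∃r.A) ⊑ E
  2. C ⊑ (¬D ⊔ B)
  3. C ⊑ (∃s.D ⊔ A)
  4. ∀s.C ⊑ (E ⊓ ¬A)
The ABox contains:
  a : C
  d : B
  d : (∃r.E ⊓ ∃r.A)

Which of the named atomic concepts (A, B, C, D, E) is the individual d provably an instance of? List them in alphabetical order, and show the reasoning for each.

1. d : A?  L(d) = {B, (∃r.E ⊓ ∃r.A)} ∪ {¬A}
   apply at d: (∃r.E ⊓ ∃r.A)⊑E
   open: L(d) ⊇ {B, E, ¬A, ¬C, ∃r.A, …} (+ ∃-successors) — d ∉ A possible
2. d : B?  L(d) = {B, (∃r.E ⊓ ∃r.A)} ∪ {¬B}
   clash {B, ¬B} at d — d ∈ B
3. d : C?  L(d) = {B, (∃r.E ⊓ ∃r.A)} ∪ {¬C}
   apply at d: (∃r.E ⊓ ∃r.A)⊑E
   open: L(d) ⊇ {B, E, ¬C, ∃r.A, ∃r.E, …} (+ ∃-successors) — d ∉ C possible
4. d : D?  L(d) = {B, (∃r.E ⊓ ∃r.A)} ∪ {¬D}
   apply at d: (∃r.E ⊓ ∃r.A)⊑E
   open: L(d) ⊇ {B, E, ¬C, ¬D, ∃r.A, …} (+ ∃-successors) — d ∉ D possible
5. d : E?  L(d) = {B, (∃r.E ⊓ ∃r.A)} ∪ {¬E}
   clash {A, ¬A} at d — d ∈ E
6. Entailed for d: {B, E}

{B, E}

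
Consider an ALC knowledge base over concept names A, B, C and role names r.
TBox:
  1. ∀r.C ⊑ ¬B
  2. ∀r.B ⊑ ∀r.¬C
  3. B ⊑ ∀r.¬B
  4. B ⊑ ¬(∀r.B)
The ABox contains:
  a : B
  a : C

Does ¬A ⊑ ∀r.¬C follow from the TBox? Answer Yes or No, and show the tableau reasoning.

1. ¬A ⊑ ∀r.¬C  ⇔  (¬A ⊓ ∃r.C) unsat w.r.t. T
   open: L(x₀) ⊇ {¬A, ¬B, ∃r.C, ∃r.¬B} (+ ∃-successors)
2. Hence ¬A ⊑ ∀r.¬C: not entailed.

No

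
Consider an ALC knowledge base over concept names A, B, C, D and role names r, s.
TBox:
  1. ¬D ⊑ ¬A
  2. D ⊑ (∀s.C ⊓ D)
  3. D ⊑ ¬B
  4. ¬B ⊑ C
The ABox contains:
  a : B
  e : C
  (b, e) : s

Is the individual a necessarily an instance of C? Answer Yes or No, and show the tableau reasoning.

1. a : C?  L(a) = {B} ∪ {¬C}
   open: L(a) ⊇ {B, ¬A, ¬C, ¬D} — a ∉ C possible
2. Hence a : C: not entailed.

No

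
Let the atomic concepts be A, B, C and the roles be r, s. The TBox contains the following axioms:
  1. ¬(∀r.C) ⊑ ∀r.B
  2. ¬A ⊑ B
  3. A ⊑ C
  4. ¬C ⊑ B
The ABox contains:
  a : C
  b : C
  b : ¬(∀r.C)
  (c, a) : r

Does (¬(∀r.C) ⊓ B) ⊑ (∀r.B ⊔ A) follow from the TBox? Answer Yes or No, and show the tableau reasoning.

Yes

1. (¬(∀r.C) ⊓ B) ⊑ (∀r.B ⊔ A)  ⇔  ((∃r.¬C ⊓ B) ⊓ (∃r.¬B ⊓ ¬A)) unsat w.r.t. T
   all branches close; clash {B, ¬B} at an ∃-successor
2. Hence (¬(∀r.C) ⊓ B) ⊑ (∀r.B ⊔ A): entailed.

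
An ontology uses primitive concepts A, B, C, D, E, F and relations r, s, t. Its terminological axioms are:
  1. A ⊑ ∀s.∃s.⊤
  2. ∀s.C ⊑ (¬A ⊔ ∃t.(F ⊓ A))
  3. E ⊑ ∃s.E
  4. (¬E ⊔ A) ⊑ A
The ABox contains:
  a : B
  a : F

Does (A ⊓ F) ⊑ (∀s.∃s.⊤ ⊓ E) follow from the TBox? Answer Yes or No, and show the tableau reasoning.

1. (A ⊓ F) ⊑ (∀s.∃s.⊤ ⊓ E)  ⇔  ((A ⊓ F) ⊓ (∃s.∀s.⊥ ⊔ ¬E)) unsat w.r.t. T
   apply at x₀: A⊑∀s.∃s.⊤
   open: L(x₀) ⊇ {A, F, ¬E, ∀s.∃s.⊤, ∃s.¬C} (+ ∃-successors)
2. Hence (A ⊓ F) ⊑ (∀s.∃s.⊤ ⊓ E): not entailed.

No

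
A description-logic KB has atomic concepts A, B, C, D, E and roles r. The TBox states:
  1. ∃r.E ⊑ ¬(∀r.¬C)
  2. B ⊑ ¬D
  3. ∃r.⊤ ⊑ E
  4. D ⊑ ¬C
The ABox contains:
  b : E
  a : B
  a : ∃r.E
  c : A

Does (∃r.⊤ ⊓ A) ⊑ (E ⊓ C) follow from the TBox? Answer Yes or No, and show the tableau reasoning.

No

1. (∃r.⊤ ⊓ A) ⊑ (E ⊓ C)  ⇔  ((∃r.⊤ ⊓ A) ⊓ (¬E ⊔ ¬C)) unsat w.r.t. T
   apply at x₀: ∃r.⊤⊑E
   open: L(x₀) ⊇ {A, E, ¬B, ¬C, ¬D, …} (+ ∃-successors)
2. Hence (∃r.⊤ ⊓ A) ⊑ (E ⊓ C): not entailed.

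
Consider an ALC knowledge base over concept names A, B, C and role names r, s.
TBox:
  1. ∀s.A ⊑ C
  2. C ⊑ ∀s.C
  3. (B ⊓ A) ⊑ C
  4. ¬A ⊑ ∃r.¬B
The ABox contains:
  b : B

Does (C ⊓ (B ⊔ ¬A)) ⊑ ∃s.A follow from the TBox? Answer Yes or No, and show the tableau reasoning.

1. (C ⊓ (B ⊔ ¬A)) ⊑ ∃s.A  ⇔  ((C ⊓ (B ⊔ ¬A)) ⊓ ∀s.¬A) unsat w.r.t. T
   apply at x₀: C⊑∀s.C
   open: L(x₀) ⊇ {A, B, C, ∀s.C, ∀s.¬A}
2. Hence (C ⊓ (B ⊔ ¬A)) ⊑ ∃s.A: not entailed.

No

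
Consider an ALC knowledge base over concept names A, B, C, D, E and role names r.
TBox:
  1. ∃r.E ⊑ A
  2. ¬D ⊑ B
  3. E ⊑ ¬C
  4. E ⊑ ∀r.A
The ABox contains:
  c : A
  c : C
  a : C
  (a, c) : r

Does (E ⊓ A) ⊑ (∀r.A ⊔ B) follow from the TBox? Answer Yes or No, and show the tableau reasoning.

Yes

1. (E ⊓ A) ⊑ (∀r.A ⊔ B)  ⇔  ((E ⊓ A) ⊓ (∃r.¬A ⊓ ¬B)) unsat w.r.t. T
   all branches close; clash {B, ¬B} at x₀
2. Hence (E ⊓ A) ⊑ (∀r.A ⊔ B): entailed.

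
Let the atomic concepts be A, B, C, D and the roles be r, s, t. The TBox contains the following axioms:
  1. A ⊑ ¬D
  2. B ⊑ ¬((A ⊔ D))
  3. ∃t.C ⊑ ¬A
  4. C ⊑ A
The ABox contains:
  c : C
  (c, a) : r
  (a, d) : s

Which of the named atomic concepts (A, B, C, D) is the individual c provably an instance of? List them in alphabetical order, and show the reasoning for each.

1. c : A?  L(c) = {C} ∪ {¬A}
   clash {A, ¬A} at c — c ∈ A
2. c : B?  L(c) = {C} ∪ {¬B}
   apply at c: C⊑A
   open: L(c) ⊇ {A, C, ¬B, ¬D, ∀t.¬C} — c ∉ B possible
3. c : C?  L(c) = {C} ∪ {¬C}
   clash {C, ¬C} at c — c ∈ C
4. c : D?  L(c) = {C} ∪ {¬D}
   apply at c: C⊑A
   open: L(c) ⊇ {A, C, ¬B, ¬D, ∀t.¬C} — c ∉ D possible
5. Entailed for c: {A, C}

{A, C}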